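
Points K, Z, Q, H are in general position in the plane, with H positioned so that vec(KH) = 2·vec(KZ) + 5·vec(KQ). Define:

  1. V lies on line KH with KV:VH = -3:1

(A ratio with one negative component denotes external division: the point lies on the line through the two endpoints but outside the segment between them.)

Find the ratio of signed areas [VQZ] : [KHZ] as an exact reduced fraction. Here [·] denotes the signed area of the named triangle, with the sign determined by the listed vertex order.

Choose coordinates K = (0, 0), Z = (1, 0), Q = (0, 1), H = (2, 5).
1. V lies on line KH with KV:VH = -3:1 ⇒ V = (3, 15/2)
2·[VQZ] = 19/2, 2·[KHZ] = -5
[VQZ]:[KHZ] = 19/2:-5 = -19/10

[VQZ]:[KHZ] = -19/10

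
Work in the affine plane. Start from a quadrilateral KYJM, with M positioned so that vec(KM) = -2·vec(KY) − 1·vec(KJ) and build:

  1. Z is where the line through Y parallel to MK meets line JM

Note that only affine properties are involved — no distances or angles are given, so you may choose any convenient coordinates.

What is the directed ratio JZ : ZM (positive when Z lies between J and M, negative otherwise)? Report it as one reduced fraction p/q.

Work in coordinates with K = (0, 0), Y = (1, 0), J = (0, 1), M = (-2, -1).
1. Z is where the line through Y parallel to MK meets line JM ⇒ Z = (-3, -2)
Z = J + t·(M−J) with t = 3/2, so JZ:ZM = t:(1−t) = 3/2:-1/2

JZ:ZM = -3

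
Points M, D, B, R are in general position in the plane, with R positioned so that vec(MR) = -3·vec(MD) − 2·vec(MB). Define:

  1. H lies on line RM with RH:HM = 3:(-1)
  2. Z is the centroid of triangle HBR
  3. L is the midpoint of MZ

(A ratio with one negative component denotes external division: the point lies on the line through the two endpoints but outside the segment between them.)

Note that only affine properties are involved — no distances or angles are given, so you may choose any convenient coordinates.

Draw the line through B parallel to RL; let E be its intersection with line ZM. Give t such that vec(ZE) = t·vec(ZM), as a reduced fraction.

t = -7/4

Choose coordinates M = (0, 0), D = (1, 0), B = (0, 1), R = (-3, -2).
1. H lies on line RM with RH:HM = 3:(-1) ⇒ H = (3/2, 1)
2. Z is the centroid of triangle HBR ⇒ Z = (-1/2, 0)
3. L is the midpoint of MZ ⇒ L = (-1/4, 0)
through B parallel to RL: direction (11/4, 2); meets ZM at E = (-11/8, 0)
E = Z + t·(M−Z) with t = -7/4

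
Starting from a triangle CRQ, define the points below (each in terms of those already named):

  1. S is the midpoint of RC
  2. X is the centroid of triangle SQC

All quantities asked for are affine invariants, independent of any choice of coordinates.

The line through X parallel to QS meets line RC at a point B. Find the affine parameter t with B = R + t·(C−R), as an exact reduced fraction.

t = 2/3

Work in coordinates with C = (0, 0), R = (1, 0), Q = (0, 1).
1. S is the midpoint of RC ⇒ S = (1/2, 0)
2. X is the centroid of triangle SQC ⇒ X = (1/6, 1/3)
through X parallel to QS: direction (1/2, -1); meets RC at B = (1/3, 0)
B = R + t·(C−R) with t = 2/3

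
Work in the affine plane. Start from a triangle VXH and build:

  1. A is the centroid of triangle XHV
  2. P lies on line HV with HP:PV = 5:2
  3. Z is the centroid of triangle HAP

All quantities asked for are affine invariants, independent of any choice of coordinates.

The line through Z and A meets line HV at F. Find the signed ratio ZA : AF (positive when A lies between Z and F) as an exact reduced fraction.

Set V = (0, 0), X = (1, 0), H = (0, 1); any affine frame gives the same invariant.
1. A is the centroid of triangle XHV ⇒ A = (1/3, 1/3)
2. P lies on line HV with HP:PV = 5:2 ⇒ P = (0, 2/7)
3. Z is the centroid of triangle HAP ⇒ Z = (1/9, 34/63)
line ZA meets HV at F = (0, 9/14)
A = Z + t·(F−Z) with t = -2, so ZA:AF = -2:3

ZA:AF = -2/3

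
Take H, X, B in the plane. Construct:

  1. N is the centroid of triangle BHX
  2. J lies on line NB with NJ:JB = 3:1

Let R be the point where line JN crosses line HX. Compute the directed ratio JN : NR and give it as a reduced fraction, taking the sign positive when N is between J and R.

Work in coordinates with H = (0, 0), X = (1, 0), B = (0, 1).
1. N is the centroid of triangle BHX ⇒ N = (1/3, 1/3)
2. J lies on line NB with NJ:JB = 3:1 ⇒ J = (1/12, 5/6)
line JN meets HX at R = (1/2, 0)
N = J + t·(R−J) with t = 3/5, so JN:NR = 3/5:2/5

JN:NR = 3/2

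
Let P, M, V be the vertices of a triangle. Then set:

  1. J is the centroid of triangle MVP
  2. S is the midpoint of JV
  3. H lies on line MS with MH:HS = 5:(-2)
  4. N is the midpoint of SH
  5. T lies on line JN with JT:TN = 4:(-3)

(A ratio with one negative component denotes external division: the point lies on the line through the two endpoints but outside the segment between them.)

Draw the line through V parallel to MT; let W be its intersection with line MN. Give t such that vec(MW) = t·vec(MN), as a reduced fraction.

Assign P = (0, 0), M = (1, 0), V = (0, 1) — the answer is frame-independent, so this choice is without loss of generality.
1. J is the centroid of triangle MVP ⇒ J = (1/3, 1/3)
2. S is the midpoint of JV ⇒ S = (1/6, 2/3)
3. H lies on line MS with MH:HS = 5:(-2) ⇒ H = (-7/18, 10/9)
4. N is the midpoint of SH ⇒ N = (-1/9, 8/9)
5. T lies on line JN with JT:TN = 4:(-3) ⇒ T = (-13/9, 23/9)
through V parallel to MT: direction (-22/9, 23/9); meets MN at W = (22/27, 4/27)
W = M + t·(N−M) with t = 1/6

t = 1/6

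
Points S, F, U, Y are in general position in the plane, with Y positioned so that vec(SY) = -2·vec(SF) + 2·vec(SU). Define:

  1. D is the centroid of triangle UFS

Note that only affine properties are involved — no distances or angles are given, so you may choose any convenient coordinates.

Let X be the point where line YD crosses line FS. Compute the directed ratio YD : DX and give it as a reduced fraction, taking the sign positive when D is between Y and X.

YD:DX = 5

Choose coordinates S = (0, 0), F = (1, 0), U = (0, 1), Y = (-2, 2).
1. D is the centroid of triangle UFS ⇒ D = (1/3, 1/3)
line YD meets FS at X = (4/5, 0)
D = Y + t·(X−Y) with t = 5/6, so YD:DX = 5/6:1/6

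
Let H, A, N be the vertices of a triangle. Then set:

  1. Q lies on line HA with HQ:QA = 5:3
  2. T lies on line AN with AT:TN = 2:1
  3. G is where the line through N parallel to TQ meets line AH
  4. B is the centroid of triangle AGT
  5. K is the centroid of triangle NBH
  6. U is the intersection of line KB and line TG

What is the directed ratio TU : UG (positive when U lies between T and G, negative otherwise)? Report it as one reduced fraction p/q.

TU:UG = 11/10

Work in coordinates with H = (0, 0), A = (1, 0), N = (0, 1).
1. Q lies on line HA with HQ:QA = 5:3 ⇒ Q = (5/8, 0)
2. T lies on line AN with AT:TN = 2:1 ⇒ T = (1/3, 2/3)
3. G is where the line through N parallel to TQ meets line AH ⇒ G = (7/16, 0)
4. B is the centroid of triangle AGT ⇒ B = (85/144, 2/9)
5. K is the centroid of triangle NBH ⇒ K = (85/432, 11/27)
6. U is the intersection of line KB and line TG ⇒ U = (391/1008, 20/63)
U = T + t·(G−T) with t = 11/21, so TU:UG = t:(1−t) = 11/21:10/21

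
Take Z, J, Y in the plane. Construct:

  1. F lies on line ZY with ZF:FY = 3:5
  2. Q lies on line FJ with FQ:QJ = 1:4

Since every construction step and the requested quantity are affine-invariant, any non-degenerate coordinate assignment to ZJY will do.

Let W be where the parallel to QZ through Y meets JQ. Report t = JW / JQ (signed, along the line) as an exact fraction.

t = 5/3

Work in coordinates with Z = (0, 0), J = (1, 0), Y = (0, 1).
1. F lies on line ZY with ZF:FY = 3:5 ⇒ F = (0, 3/8)
2. Q lies on line FJ with FQ:QJ = 1:4 ⇒ Q = (1/5, 3/10)
through Y parallel to QZ: direction (-1/5, -3/10); meets JQ at W = (-1/3, 1/2)
W = J + t·(Q−J) with t = 5/3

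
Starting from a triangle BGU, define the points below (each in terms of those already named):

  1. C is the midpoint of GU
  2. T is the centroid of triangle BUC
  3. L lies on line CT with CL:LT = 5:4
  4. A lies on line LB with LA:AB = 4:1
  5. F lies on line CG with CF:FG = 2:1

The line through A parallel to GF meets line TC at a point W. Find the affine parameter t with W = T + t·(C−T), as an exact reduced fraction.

Assign B = (0, 0), G = (1, 0), U = (0, 1) — the answer is frame-independent, so this choice is without loss of generality.
1. C is the midpoint of GU ⇒ C = (1/2, 1/2)
2. T is the centroid of triangle BUC ⇒ T = (1/6, 1/2)
3. L lies on line CT with CL:LT = 5:4 ⇒ L = (17/54, 1/2)
4. A lies on line LB with LA:AB = 4:1 ⇒ A = (17/270, 1/10)
5. F lies on line CG with CF:FG = 2:1 ⇒ F = (5/6, 1/6)
through A parallel to GF: direction (-1/6, 1/6); meets TC at W = (-91/270, 1/2)
W = T + t·(C−T) with t = -68/45

t = -68/45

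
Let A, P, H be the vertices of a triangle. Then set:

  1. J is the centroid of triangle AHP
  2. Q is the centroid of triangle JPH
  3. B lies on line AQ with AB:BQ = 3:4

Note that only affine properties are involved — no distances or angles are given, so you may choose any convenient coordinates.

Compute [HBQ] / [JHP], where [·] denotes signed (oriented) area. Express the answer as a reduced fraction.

[HBQ]:[JHP] = -16/21

Assign A = (0, 0), P = (1, 0), H = (0, 1) — the answer is frame-independent, so this choice is without loss of generality.
1. J is the centroid of triangle AHP ⇒ J = (1/3, 1/3)
2. Q is the centroid of triangle JPH ⇒ Q = (4/9, 4/9)
3. B lies on line AQ with AB:BQ = 3:4 ⇒ B = (4/21, 4/21)
2·[HBQ] = 16/63, 2·[JHP] = -1/3
[HBQ]:[JHP] = 16/63:-1/3 = -16/21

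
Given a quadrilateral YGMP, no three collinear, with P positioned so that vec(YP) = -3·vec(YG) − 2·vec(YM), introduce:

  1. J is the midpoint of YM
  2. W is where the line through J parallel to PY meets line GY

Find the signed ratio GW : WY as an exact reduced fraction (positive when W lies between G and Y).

Assign Y = (0, 0), G = (1, 0), M = (0, 1), P = (-3, -2) — the answer is frame-independent, so this choice is without loss of generality.
1. J is the midpoint of YM ⇒ J = (0, 1/2)
2. W is where the line through J parallel to PY meets line GY ⇒ W = (-3/4, 0)
W = G + t·(Y−G) with t = 7/4, so GW:WY = t:(1−t) = 7/4:-3/4

GW:WY = -7/3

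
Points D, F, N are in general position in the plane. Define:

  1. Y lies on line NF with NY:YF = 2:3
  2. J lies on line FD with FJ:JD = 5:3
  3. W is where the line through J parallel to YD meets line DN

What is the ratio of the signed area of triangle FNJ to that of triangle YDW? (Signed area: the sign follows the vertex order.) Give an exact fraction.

[FNJ]:[YDW] = 25/9

Set D = (0, 0), F = (1, 0), N = (0, 1); any affine frame gives the same invariant.
1. Y lies on line NF with NY:YF = 2:3 ⇒ Y = (2/5, 3/5)
2. J lies on line FD with FJ:JD = 5:3 ⇒ J = (3/8, 0)
3. W is where the line through J parallel to YD meets line DN ⇒ W = (0, -9/16)
2·[FNJ] = 5/8, 2·[YDW] = 9/40
[FNJ]:[YDW] = 5/8:9/40 = 25/9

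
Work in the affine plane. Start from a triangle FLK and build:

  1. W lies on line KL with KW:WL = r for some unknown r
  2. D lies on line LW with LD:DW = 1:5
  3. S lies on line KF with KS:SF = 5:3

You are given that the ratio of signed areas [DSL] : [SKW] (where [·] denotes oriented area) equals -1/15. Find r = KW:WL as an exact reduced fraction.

Assign F = (0, 0), L = (1, 0), K = (0, 1) — the answer is frame-independent, so this choice is without loss of generality.
1. With KW:WL = r, write λ = r/(r+1) so W = K + λ·(L−K); W is affine-linear in λ
2. D lies on line LW with LD:DW = 1:5 ⇒ D is an affine combination of earlier points and hence also affine-linear in λ
3. S lies on line KF with KS:SF = 5:3 ⇒ S = (0, 3/8)
Every point depending on W is an affine combination of W and λ-independent points, so each such coordinate is linear in λ; the λ² term in each signed area is a multiple of (L−K)×(L−K) = 0, so 2·[DSL] and 2·[SKW] are each linear in λ. Evaluating at λ=0 and λ=1:
  2·[DSL] = -5/48·λ + 5/48,   2·[SKW] = -5/8·λ
So [DSL]:[SKW] = (-5/48·λ + 5/48) / (-5/8·λ). Setting this equal to -1/15:
  -5/48·λ + 5/48 = -1/15·(-5/8·λ)  ⇒  λ = 5/7
Then r = λ/(1−λ) = (5/7)/(2/7) = 5/2. Check: with r = 5/2, W = (5/7, 2/7) and [DSL]:[SKW] = -1/15 as required.

r = 5/2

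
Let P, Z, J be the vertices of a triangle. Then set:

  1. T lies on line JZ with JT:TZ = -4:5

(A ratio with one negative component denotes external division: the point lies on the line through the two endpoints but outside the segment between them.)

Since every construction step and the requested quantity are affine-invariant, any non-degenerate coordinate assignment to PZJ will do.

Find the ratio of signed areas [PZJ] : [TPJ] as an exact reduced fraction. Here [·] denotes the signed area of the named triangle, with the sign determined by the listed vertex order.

Assign P = (0, 0), Z = (1, 0), J = (0, 1) — the answer is frame-independent, so this choice is without loss of generality.
1. T lies on line JZ with JT:TZ = -4:5 ⇒ T = (-4, 5)
2·[PZJ] = 1, 2·[TPJ] = 4
[PZJ]:[TPJ] = 1:4 = 1/4

[PZJ]:[TPJ] = 1/4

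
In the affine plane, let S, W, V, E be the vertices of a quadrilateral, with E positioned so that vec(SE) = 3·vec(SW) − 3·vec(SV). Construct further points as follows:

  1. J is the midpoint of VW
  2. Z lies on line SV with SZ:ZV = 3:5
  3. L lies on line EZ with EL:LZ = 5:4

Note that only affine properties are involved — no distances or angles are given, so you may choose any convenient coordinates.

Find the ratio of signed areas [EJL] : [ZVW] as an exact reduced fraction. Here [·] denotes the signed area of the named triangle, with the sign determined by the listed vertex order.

Assign S = (0, 0), W = (1, 0), V = (0, 1), E = (3, -3) — the answer is frame-independent, so this choice is without loss of generality.
1. J is the midpoint of VW ⇒ J = (1/2, 1/2)
2. Z lies on line SV with SZ:ZV = 3:5 ⇒ Z = (0, 3/8)
3. L lies on line EZ with EL:LZ = 5:4 ⇒ L = (4/3, -9/8)
2·[EJL] = 55/48, 2·[ZVW] = -5/8
[EJL]:[ZVW] = 55/48:-5/8 = -11/6

[EJL]:[ZVW] = -11/6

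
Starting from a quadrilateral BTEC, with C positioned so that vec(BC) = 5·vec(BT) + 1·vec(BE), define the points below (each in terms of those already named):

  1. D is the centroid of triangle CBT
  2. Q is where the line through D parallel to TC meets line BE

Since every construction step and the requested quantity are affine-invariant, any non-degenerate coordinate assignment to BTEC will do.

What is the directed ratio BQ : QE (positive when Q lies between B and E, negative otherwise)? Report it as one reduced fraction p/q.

BQ:QE = -1/7

Choose coordinates B = (0, 0), T = (1, 0), E = (0, 1), C = (5, 1).
1. D is the centroid of triangle CBT ⇒ D = (2, 1/3)
2. Q is where the line through D parallel to TC meets line BE ⇒ Q = (0, -1/6)
Q = B + t·(E−B) with t = -1/6, so BQ:QE = t:(1−t) = -1/6:7/6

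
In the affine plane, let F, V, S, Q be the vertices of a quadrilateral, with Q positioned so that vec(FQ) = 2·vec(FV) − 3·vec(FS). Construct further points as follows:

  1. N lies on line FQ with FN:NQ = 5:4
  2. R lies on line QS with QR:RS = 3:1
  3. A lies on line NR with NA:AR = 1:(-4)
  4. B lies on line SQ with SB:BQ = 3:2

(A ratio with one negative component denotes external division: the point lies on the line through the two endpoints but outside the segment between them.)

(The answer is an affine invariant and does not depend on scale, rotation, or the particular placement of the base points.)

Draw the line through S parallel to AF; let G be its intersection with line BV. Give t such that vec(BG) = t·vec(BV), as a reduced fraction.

t = 132/377

Assign F = (0, 0), V = (1, 0), S = (0, 1), Q = (2, -3) — the answer is frame-independent, so this choice is without loss of generality.
1. N lies on line FQ with FN:NQ = 5:4 ⇒ N = (10/9, -5/3)
2. R lies on line QS with QR:RS = 3:1 ⇒ R = (1/2, 0)
3. A lies on line NR with NA:AR = 1:(-4) ⇒ A = (71/54, -20/9)
4. B lies on line SQ with SB:BQ = 3:2 ⇒ B = (6/5, -7/5)
through S parallel to AF: direction (-71/54, 20/9); meets BV at G = (426/377, -343/377)
G = B + t·(V−B) with t = 132/377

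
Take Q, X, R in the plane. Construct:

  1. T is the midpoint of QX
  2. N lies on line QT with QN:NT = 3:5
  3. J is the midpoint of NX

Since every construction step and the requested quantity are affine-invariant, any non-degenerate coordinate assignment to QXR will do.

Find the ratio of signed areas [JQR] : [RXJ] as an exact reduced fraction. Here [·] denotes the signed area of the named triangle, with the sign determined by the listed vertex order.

[JQR]:[RXJ] = 19/13

Assign Q = (0, 0), X = (1, 0), R = (0, 1) — the answer is frame-independent, so this choice is without loss of generality.
1. T is the midpoint of QX ⇒ T = (1/2, 0)
2. N lies on line QT with QN:NT = 3:5 ⇒ N = (3/16, 0)
3. J is the midpoint of NX ⇒ J = (19/32, 0)
2·[JQR] = -19/32, 2·[RXJ] = -13/32
[JQR]:[RXJ] = -19/32:-13/32 = 19/13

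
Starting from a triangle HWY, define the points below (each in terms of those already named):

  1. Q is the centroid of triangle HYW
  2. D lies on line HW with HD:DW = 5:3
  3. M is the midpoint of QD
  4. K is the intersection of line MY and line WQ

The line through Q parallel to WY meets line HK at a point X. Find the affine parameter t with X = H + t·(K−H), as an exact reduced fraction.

t = 19/20

Work in coordinates with H = (0, 0), W = (1, 0), Y = (0, 1).
1. Q is the centroid of triangle HYW ⇒ Q = (1/3, 1/3)
2. D lies on line HW with HD:DW = 5:3 ⇒ D = (5/8, 0)
3. M is the midpoint of QD ⇒ M = (23/48, 1/6)
4. K is the intersection of line MY and line WQ ⇒ K = (23/57, 17/57)
through Q parallel to WY: direction (-1, 1); meets HK at X = (23/60, 17/60)
X = H + t·(K−H) with t = 19/20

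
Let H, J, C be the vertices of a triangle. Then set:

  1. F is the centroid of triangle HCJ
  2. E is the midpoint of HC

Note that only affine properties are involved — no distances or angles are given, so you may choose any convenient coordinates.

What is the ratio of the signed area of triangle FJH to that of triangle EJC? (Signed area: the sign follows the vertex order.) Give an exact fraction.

Work in coordinates with H = (0, 0), J = (1, 0), C = (0, 1).
1. F is the centroid of triangle HCJ ⇒ F = (1/3, 1/3)
2. E is the midpoint of HC ⇒ E = (0, 1/2)
2·[FJH] = -1/3, 2·[EJC] = 1/2
[FJH]:[EJC] = -1/3:1/2 = -2/3

[FJH]:[EJC] = -2/3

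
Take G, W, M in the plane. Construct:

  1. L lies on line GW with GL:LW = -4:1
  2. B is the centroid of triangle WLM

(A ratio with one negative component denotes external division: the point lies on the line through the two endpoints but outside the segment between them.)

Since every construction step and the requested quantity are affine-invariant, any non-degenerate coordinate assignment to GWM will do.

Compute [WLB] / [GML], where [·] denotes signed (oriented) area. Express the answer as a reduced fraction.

Choose coordinates G = (0, 0), W = (1, 0), M = (0, 1).
1. L lies on line GW with GL:LW = -4:1 ⇒ L = (4/3, 0)
2. B is the centroid of triangle WLM ⇒ B = (7/9, 1/3)
2·[WLB] = 1/9, 2·[GML] = -4/3
[WLB]:[GML] = 1/9:-4/3 = -1/12

[WLB]:[GML] = -1/12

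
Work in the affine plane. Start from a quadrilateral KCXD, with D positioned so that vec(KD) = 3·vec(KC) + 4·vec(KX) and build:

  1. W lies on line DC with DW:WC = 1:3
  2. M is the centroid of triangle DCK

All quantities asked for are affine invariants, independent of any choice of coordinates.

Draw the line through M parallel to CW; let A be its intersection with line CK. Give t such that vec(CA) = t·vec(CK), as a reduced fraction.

t = 1/3

Choose coordinates K = (0, 0), C = (1, 0), X = (0, 1), D = (3, 4).
1. W lies on line DC with DW:WC = 1:3 ⇒ W = (5/2, 3)
2. M is the centroid of triangle DCK ⇒ M = (4/3, 4/3)
through M parallel to CW: direction (3/2, 3); meets CK at A = (2/3, 0)
A = C + t·(K−C) with t = 1/3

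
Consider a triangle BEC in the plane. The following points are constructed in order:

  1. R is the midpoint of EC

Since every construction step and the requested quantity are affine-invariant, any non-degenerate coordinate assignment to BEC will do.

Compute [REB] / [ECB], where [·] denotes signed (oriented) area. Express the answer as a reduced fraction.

[REB]:[ECB] = -1/2

Assign B = (0, 0), E = (1, 0), C = (0, 1) — the answer is frame-independent, so this choice is without loss of generality.
1. R is the midpoint of EC ⇒ R = (1/2, 1/2)
2·[REB] = -1/2, 2·[ECB] = 1
[REB]:[ECB] = -1/2:1 = -1/2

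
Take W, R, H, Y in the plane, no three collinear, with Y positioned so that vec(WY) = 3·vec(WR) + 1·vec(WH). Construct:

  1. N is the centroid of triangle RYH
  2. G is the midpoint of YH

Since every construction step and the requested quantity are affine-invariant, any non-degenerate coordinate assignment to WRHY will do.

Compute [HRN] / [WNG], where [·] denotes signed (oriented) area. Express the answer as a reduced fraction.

Set W = (0, 0), R = (1, 0), H = (0, 1), Y = (3, 1); any affine frame gives the same invariant.
1. N is the centroid of triangle RYH ⇒ N = (4/3, 2/3)
2. G is the midpoint of YH ⇒ G = (3/2, 1)
2·[HRN] = 1, 2·[WNG] = 1/3
[HRN]:[WNG] = 1:1/3 = 3

[HRN]:[WNG] = 3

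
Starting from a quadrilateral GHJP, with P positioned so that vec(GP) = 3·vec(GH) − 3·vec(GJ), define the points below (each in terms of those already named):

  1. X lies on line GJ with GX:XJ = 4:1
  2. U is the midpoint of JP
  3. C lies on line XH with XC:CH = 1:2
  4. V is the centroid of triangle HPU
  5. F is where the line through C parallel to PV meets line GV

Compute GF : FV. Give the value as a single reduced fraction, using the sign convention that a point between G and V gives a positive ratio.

Work in coordinates with G = (0, 0), H = (1, 0), J = (0, 1), P = (3, -3).
1. X lies on line GJ with GX:XJ = 4:1 ⇒ X = (0, 4/5)
2. U is the midpoint of JP ⇒ U = (3/2, -1)
3. C lies on line XH with XC:CH = 1:2 ⇒ C = (1/3, 8/15)
4. V is the centroid of triangle HPU ⇒ V = (11/6, -4/3)
5. F is where the line through C parallel to PV meets line GV ⇒ F = (583/405, -424/405)
F = G + t·(V−G) with t = 106/135, so GF:FV = t:(1−t) = 106/135:29/135

GF:FV = 106/29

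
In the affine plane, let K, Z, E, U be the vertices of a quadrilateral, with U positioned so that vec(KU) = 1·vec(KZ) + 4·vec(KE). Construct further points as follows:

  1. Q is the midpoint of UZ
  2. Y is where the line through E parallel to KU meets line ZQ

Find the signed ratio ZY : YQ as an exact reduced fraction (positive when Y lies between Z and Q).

ZY:YQ = -5/3

Work in coordinates with K = (0, 0), Z = (1, 0), E = (0, 1), U = (1, 4).
1. Q is the midpoint of UZ ⇒ Q = (1, 2)
2. Y is where the line through E parallel to KU meets line ZQ ⇒ Y = (1, 5)
Y = Z + t·(Q−Z) with t = 5/2, so ZY:YQ = t:(1−t) = 5/2:-3/2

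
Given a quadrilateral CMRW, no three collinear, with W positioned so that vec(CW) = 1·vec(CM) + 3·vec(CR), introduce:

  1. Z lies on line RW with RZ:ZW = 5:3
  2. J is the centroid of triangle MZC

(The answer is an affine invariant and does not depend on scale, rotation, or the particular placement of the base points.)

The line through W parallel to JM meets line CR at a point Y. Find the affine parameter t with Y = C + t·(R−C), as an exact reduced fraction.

Work in coordinates with C = (0, 0), M = (1, 0), R = (0, 1), W = (1, 3).
1. Z lies on line RW with RZ:ZW = 5:3 ⇒ Z = (5/8, 9/4)
2. J is the centroid of triangle MZC ⇒ J = (13/24, 3/4)
through W parallel to JM: direction (11/24, -3/4); meets CR at Y = (0, 51/11)
Y = C + t·(R−C) with t = 51/11

t = 51/11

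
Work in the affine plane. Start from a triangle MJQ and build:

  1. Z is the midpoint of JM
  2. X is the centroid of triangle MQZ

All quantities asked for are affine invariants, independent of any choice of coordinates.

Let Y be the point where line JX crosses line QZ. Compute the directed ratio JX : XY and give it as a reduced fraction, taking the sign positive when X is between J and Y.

Work in coordinates with M = (0, 0), J = (1, 0), Q = (0, 1).
1. Z is the midpoint of JM ⇒ Z = (1/2, 0)
2. X is the centroid of triangle MQZ ⇒ X = (1/6, 1/3)
line JX meets QZ at Y = (3/8, 1/4)
X = J + t·(Y−J) with t = 4/3, so JX:XY = 4/3:-1/3

JX:XY = -4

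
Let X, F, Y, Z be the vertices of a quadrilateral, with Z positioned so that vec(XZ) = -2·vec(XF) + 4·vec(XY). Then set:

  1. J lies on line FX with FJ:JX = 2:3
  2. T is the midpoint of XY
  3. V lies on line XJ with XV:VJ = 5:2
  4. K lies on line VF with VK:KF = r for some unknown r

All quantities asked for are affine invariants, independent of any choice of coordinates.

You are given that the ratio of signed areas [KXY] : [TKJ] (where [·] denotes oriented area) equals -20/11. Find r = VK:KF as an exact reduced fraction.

Work in coordinates with X = (0, 0), F = (1, 0), Y = (0, 1), Z = (-2, 4).
1. J lies on line FX with FJ:JX = 2:3 ⇒ J = (3/5, 0)
2. T is the midpoint of XY ⇒ T = (0, 1/2)
3. V lies on line XJ with XV:VJ = 5:2 ⇒ V = (3/7, 0)
4. With VK:KF = r, write λ = r/(r+1) so K = V + λ·(F−V); K is affine-linear in λ
Every point depending on K is an affine combination of K and λ-independent points, so each such coordinate is linear in λ; the λ² term in each signed area is a multiple of (F−V)×(F−V) = 0, so 2·[KXY] and 2·[TKJ] are each linear in λ. Evaluating at λ=0 and λ=1:
  2·[KXY] = -4/7·λ − 3/7,   2·[TKJ] = -2/7·λ + 3/35
So [KXY]:[TKJ] = (-4/7·λ − 3/7) / (-2/7·λ + 3/35). Setting this equal to -20/11:
  -4/7·λ − 3/7 = -20/11·(-2/7·λ + 3/35)  ⇒  λ = -1/4
Then r = λ/(1−λ) = (-1/4)/(5/4) = -1/5. Check: with r = -1/5, K = (2/7, 0) and [KXY]:[TKJ] = -20/11 as required.

r = -1/5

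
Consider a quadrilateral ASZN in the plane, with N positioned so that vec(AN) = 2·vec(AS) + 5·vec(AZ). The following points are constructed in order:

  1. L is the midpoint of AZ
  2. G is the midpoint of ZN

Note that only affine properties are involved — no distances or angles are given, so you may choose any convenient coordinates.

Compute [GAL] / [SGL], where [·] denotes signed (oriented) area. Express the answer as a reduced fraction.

[GAL]:[SGL] = -1/6

Set A = (0, 0), S = (1, 0), Z = (0, 1), N = (2, 5); any affine frame gives the same invariant.
1. L is the midpoint of AZ ⇒ L = (0, 1/2)
2. G is the midpoint of ZN ⇒ G = (1, 3)
2·[GAL] = -1/2, 2·[SGL] = 3
[GAL]:[SGL] = -1/2:3 = -1/6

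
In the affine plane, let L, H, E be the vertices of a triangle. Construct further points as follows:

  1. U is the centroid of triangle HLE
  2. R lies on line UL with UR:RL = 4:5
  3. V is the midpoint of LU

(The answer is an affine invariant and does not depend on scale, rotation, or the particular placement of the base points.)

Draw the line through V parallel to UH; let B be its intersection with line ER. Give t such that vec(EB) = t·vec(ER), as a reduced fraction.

Work in coordinates with L = (0, 0), H = (1, 0), E = (0, 1).
1. U is the centroid of triangle HLE ⇒ U = (1/3, 1/3)
2. R lies on line UL with UR:RL = 4:5 ⇒ R = (5/27, 5/27)
3. V is the midpoint of LU ⇒ V = (1/6, 1/6)
through V parallel to UH: direction (2/3, -1/3); meets ER at B = (5/26, 2/13)
B = E + t·(R−E) with t = 27/26

t = 27/26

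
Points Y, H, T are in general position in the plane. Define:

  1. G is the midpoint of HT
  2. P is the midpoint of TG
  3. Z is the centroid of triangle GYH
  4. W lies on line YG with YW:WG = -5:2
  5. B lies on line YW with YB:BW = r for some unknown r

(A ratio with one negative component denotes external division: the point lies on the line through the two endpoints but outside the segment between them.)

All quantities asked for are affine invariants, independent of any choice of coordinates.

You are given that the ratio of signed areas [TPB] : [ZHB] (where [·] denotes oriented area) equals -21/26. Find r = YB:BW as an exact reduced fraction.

Work in coordinates with Y = (0, 0), H = (1, 0), T = (0, 1).
1. G is the midpoint of HT ⇒ G = (1/2, 1/2)
2. P is the midpoint of TG ⇒ P = (1/4, 3/4)
3. Z is the centroid of triangle GYH ⇒ Z = (1/2, 1/6)
4. W lies on line YG with YW:WG = -5:2 ⇒ W = (5/6, 5/6)
5. With YB:BW = r, write λ = r/(r+1) so B = Y + λ·(W−Y); B is affine-linear in λ
Every point depending on B is an affine combination of B and λ-independent points, so each such coordinate is linear in λ; the λ² term in each signed area is a multiple of (W−Y)×(W−Y) = 0, so 2·[TPB] and 2·[ZHB] are each linear in λ. Evaluating at λ=0 and λ=1:
  2·[TPB] = 5/12·λ − 1/4,   2·[ZHB] = 5/9·λ − 1/6
So [TPB]:[ZHB] = (5/12·λ − 1/4) / (5/9·λ − 1/6). Setting this equal to -21/26:
  5/12·λ − 1/4 = -21/26·(5/9·λ − 1/6)  ⇒  λ = 4/9
Then r = λ/(1−λ) = (4/9)/(5/9) = 4/5. Check: with r = 4/5, B = (10/27, 10/27) and [TPB]:[ZHB] = -21/26 as required.

r = 4/5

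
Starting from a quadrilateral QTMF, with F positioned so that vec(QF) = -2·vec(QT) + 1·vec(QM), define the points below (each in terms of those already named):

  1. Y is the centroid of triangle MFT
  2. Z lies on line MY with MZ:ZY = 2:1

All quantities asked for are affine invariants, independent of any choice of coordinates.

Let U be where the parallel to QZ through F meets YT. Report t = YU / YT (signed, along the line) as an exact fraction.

t = -11/8

Set Q = (0, 0), T = (1, 0), M = (0, 1), F = (-2, 1); any affine frame gives the same invariant.
1. Y is the centroid of triangle MFT ⇒ Y = (-1/3, 2/3)
2. Z lies on line MY with MZ:ZY = 2:1 ⇒ Z = (-2/9, 7/9)
through F parallel to QZ: direction (-2/9, 7/9); meets YT at U = (-13/6, 19/12)
U = Y + t·(T−Y) with t = -11/8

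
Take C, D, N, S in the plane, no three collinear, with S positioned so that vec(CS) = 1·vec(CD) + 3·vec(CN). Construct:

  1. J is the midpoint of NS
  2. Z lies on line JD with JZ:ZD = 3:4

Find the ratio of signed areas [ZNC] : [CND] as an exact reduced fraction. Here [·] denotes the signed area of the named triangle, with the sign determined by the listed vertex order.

[ZNC]:[CND] = -5/7

Set C = (0, 0), D = (1, 0), N = (0, 1), S = (1, 3); any affine frame gives the same invariant.
1. J is the midpoint of NS ⇒ J = (1/2, 2)
2. Z lies on line JD with JZ:ZD = 3:4 ⇒ Z = (5/7, 8/7)
2·[ZNC] = 5/7, 2·[CND] = -1
[ZNC]:[CND] = 5/7:-1 = -5/7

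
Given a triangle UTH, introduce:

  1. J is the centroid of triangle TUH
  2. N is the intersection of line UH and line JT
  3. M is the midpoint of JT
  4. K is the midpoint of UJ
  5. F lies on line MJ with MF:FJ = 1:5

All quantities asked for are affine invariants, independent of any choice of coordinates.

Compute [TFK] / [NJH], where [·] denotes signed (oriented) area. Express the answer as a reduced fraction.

[TFK]:[NJH] = 7/12

Assign U = (0, 0), T = (1, 0), H = (0, 1) — the answer is frame-independent, so this choice is without loss of generality.
1. J is the centroid of triangle TUH ⇒ J = (1/3, 1/3)
2. N is the intersection of line UH and line JT ⇒ N = (0, 1/2)
3. M is the midpoint of JT ⇒ M = (2/3, 1/6)
4. K is the midpoint of UJ ⇒ K = (1/6, 1/6)
5. F lies on line MJ with MF:FJ = 1:5 ⇒ F = (11/18, 7/36)
2·[TFK] = 7/72, 2·[NJH] = 1/6
[TFK]:[NJH] = 7/72:1/6 = 7/12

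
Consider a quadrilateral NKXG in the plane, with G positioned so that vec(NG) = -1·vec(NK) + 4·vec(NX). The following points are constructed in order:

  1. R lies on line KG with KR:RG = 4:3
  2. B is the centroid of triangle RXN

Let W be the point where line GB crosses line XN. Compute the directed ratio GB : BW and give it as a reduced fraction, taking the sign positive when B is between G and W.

Assign N = (0, 0), K = (1, 0), X = (0, 1), G = (-1, 4) — the answer is frame-independent, so this choice is without loss of generality.
1. R lies on line KG with KR:RG = 4:3 ⇒ R = (-1/7, 16/7)
2. B is the centroid of triangle RXN ⇒ B = (-1/21, 23/21)
line GB meets XN at W = (0, 19/20)
B = G + t·(W−G) with t = 20/21, so GB:BW = 20/21:1/21

GB:BW = 20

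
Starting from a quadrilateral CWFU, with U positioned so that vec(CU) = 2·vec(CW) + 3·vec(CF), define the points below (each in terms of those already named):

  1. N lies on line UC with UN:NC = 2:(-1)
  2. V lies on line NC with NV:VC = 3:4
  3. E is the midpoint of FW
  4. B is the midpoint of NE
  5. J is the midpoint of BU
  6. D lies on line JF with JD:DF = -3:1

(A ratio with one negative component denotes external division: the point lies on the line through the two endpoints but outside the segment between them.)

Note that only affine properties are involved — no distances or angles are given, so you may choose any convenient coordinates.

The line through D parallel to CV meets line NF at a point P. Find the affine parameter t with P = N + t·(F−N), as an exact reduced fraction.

Assign C = (0, 0), W = (1, 0), F = (0, 1), U = (2, 3) — the answer is frame-independent, so this choice is without loss of generality.
1. N lies on line UC with UN:NC = 2:(-1) ⇒ N = (-2, -3)
2. V lies on line NC with NV:VC = 3:4 ⇒ V = (-8/7, -12/7)
3. E is the midpoint of FW ⇒ E = (1/2, 1/2)
4. B is the midpoint of NE ⇒ B = (-3/4, -5/4)
5. J is the midpoint of BU ⇒ J = (5/8, 7/8)
6. D lies on line JF with JD:DF = -3:1 ⇒ D = (-5/16, 17/16)
through D parallel to CV: direction (-8/7, -12/7); meets NF at P = (17/16, 25/8)
P = N + t·(F−N) with t = 49/32

t = 49/32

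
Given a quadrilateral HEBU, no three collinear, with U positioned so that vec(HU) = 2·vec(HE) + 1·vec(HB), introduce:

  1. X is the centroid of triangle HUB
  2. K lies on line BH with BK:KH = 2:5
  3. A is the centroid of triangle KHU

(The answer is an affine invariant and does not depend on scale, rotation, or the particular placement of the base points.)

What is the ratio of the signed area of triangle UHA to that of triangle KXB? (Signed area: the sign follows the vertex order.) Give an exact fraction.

Assign H = (0, 0), E = (1, 0), B = (0, 1), U = (2, 1) — the answer is frame-independent, so this choice is without loss of generality.
1. X is the centroid of triangle HUB ⇒ X = (2/3, 2/3)
2. K lies on line BH with BK:KH = 2:5 ⇒ K = (0, 5/7)
3. A is the centroid of triangle KHU ⇒ A = (2/3, 4/7)
2·[UHA] = -10/21, 2·[KXB] = 4/21
[UHA]:[KXB] = -10/21:4/21 = -5/2

[UHA]:[KXB] = -5/2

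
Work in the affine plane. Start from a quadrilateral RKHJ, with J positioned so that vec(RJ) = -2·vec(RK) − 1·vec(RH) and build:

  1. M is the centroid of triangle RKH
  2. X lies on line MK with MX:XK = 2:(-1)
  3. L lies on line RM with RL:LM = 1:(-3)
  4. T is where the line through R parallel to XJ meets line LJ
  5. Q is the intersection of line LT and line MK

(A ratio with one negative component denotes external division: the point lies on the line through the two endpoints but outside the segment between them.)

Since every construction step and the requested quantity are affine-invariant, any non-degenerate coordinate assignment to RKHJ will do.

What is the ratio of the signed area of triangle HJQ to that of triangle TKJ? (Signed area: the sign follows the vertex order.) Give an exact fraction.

Assign R = (0, 0), K = (1, 0), H = (0, 1), J = (-2, -1) — the answer is frame-independent, so this choice is without loss of generality.
1. M is the centroid of triangle RKH ⇒ M = (1/3, 1/3)
2. X lies on line MK with MX:XK = 2:(-1) ⇒ X = (5/3, -1/3)
3. L lies on line RM with RL:LM = 1:(-3) ⇒ L = (-1/6, -1/6)
4. T is where the line through R parallel to XJ meets line LJ ⇒ T = (1/3, 2/33)
5. Q is the intersection of line LT and line MK ⇒ Q = (13/21, 4/21)
2·[HJQ] = 20/7, 2·[TKJ] = -28/33
[HJQ]:[TKJ] = 20/7:-28/33 = -165/49

[HJQ]:[TKJ] = -165/49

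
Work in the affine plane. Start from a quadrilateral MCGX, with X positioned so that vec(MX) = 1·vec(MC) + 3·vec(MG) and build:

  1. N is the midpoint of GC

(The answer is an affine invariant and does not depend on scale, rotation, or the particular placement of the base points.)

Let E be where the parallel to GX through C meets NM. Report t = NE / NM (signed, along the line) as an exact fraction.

Set M = (0, 0), C = (1, 0), G = (0, 1), X = (1, 3); any affine frame gives the same invariant.
1. N is the midpoint of GC ⇒ N = (1/2, 1/2)
through C parallel to GX: direction (1, 2); meets NM at E = (2, 2)
E = N + t·(M−N) with t = -3

t = -3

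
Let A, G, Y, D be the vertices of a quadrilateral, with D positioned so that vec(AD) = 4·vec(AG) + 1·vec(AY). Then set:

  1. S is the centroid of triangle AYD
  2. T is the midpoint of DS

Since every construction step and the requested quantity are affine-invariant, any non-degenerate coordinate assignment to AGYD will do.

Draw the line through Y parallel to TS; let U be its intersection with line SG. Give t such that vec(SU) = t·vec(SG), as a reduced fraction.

t = -4/5

Choose coordinates A = (0, 0), G = (1, 0), Y = (0, 1), D = (4, 1).
1. S is the centroid of triangle AYD ⇒ S = (4/3, 2/3)
2. T is the midpoint of DS ⇒ T = (8/3, 5/6)
through Y parallel to TS: direction (-4/3, -1/6); meets SG at U = (8/5, 6/5)
U = S + t·(G−S) with t = -4/5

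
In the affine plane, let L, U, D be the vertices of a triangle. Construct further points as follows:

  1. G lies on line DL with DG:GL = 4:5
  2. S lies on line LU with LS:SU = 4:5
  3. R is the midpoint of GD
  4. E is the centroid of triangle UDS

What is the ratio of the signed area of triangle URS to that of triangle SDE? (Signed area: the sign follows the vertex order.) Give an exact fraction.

Work in coordinates with L = (0, 0), U = (1, 0), D = (0, 1).
1. G lies on line DL with DG:GL = 4:5 ⇒ G = (0, 5/9)
2. S lies on line LU with LS:SU = 4:5 ⇒ S = (4/9, 0)
3. R is the midpoint of GD ⇒ R = (0, 7/9)
4. E is the centroid of triangle UDS ⇒ E = (13/27, 1/3)
2·[URS] = 35/81, 2·[SDE] = -5/27
[URS]:[SDE] = 35/81:-5/27 = -7/3

[URS]:[SDE] = -7/3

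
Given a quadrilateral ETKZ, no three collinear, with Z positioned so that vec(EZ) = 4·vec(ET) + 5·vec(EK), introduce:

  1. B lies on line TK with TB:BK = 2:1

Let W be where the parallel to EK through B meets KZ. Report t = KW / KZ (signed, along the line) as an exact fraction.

Assign E = (0, 0), T = (1, 0), K = (0, 1), Z = (4, 5) — the answer is frame-independent, so this choice is without loss of generality.
1. B lies on line TK with TB:BK = 2:1 ⇒ B = (1/3, 2/3)
through B parallel to EK: direction (0, 1); meets KZ at W = (1/3, 4/3)
W = K + t·(Z−K) with t = 1/12

t = 1/12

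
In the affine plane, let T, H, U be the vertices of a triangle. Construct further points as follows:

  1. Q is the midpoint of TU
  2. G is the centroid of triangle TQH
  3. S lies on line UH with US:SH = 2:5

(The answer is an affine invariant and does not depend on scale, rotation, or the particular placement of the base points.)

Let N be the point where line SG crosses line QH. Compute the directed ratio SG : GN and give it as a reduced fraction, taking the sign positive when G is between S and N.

Choose coordinates T = (0, 0), H = (1, 0), U = (0, 1).
1. Q is the midpoint of TU ⇒ Q = (0, 1/2)
2. G is the centroid of triangle TQH ⇒ G = (1/3, 1/6)
3. S lies on line UH with US:SH = 2:5 ⇒ S = (2/7, 5/7)
line SG meets QH at N = (7/22, 15/44)
G = S + t·(N−S) with t = 22/15, so SG:GN = 22/15:-7/15

SG:GN = -22/7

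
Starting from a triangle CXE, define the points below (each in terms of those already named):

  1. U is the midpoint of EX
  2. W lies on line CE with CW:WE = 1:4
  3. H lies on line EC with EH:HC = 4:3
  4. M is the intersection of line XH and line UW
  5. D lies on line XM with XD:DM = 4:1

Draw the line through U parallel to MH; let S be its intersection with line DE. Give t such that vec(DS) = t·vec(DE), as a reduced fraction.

t = 1/2

Work in coordinates with C = (0, 0), X = (1, 0), E = (0, 1).
1. U is the midpoint of EX ⇒ U = (1/2, 1/2)
2. W lies on line CE with CW:WE = 1:4 ⇒ W = (0, 1/5)
3. H lies on line EC with EH:HC = 4:3 ⇒ H = (0, 3/7)
4. M is the intersection of line XH and line UW ⇒ M = (2/9, 1/3)
5. D lies on line XM with XD:DM = 4:1 ⇒ D = (17/45, 4/15)
through U parallel to MH: direction (-2/9, 2/21); meets DE at S = (17/90, 19/30)
S = D + t·(E−D) with t = 1/2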